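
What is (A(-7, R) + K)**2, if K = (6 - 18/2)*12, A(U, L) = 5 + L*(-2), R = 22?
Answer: 5625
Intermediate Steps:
A(U, L) = 5 - 2*L
K = -36 (K = (6 - 18*1/2)*12 = (6 - 9)*12 = -3*12 = -36)
(A(-7, R) + K)**2 = ((5 - 2*22) - 36)**2 = ((5 - 44) - 36)**2 = (-39 - 36)**2 = (-75)**2 = 5625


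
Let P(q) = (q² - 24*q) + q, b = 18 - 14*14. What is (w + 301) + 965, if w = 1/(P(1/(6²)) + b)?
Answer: 293096694/231515 ≈ 1266.0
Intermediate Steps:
b = -178 (b = 18 - 196 = -178)
P(q) = q² - 23*q
w = -1296/231515 (w = 1/((-23 + 1/(6²))/(6²) - 178) = 1/((-23 + 1/36)/36 - 178) = 1/((1/36)*(-827/36) - 178) = 1/(-827/1296 - 178) = 1/(-231515/1296) = -1296/231515 ≈ -0.0055979)
(w + 301) + 965 = (-1296/231515 + 301) + 965 = 69684719/231515 + 965 = 293096694/231515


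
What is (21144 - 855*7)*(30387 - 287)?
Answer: 456285900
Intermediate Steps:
(21144 - 855*7)*(30387 - 287) = (21144 - 5985)*30100 = 15159*30100 = 456285900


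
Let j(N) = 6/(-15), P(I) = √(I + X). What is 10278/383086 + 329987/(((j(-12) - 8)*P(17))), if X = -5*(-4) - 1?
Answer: -45147457811/6895548 ≈ -6547.3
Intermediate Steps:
X = 19 (X = 20 - 1 = 19)
P(I) = √(19 + I) (P(I) = √(I + 19) = √(19 + I))
j(N) = -⅖ (j(N) = 6*(-1/15) = -⅖)
10278/383086 + 329987/(((j(-12) - 8)*P(17))) = 10278/383086 + 329987/(((-⅖ - 8)*√(19 + 17))) = 10278*(1/383086) + 329987/((-42*√36/5)) = 5139/191543 + 329987/((-42/5*6)) = 5139/191543 + 329987/(-252/5) = 5139/191543 + 329987*(-5/252) = 5139/191543 - 235705/36 = -45147457811/6895548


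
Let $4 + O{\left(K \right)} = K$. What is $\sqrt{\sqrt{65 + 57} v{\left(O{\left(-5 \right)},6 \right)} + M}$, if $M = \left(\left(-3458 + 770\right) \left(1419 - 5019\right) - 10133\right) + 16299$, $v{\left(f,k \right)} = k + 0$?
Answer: $\sqrt{9682966 + 6 \sqrt{122}} \approx 3111.8$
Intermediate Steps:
$O{\left(K \right)} = -4 + K$
$v{\left(f,k \right)} = k$
$M = 9682966$ ($M = \left(\left(-2688\right) \left(-3600\right) - 10133\right) + 16299 = \left(9676800 - 10133\right) + 16299 = 9666667 + 16299 = 9682966$)
$\sqrt{\sqrt{65 + 57} v{\left(O{\left(-5 \right)},6 \right)} + M} = \sqrt{\sqrt{65 + 57} \cdot 6 + 9682966} = \sqrt{\sqrt{122} \cdot 6 + 9682966} = \sqrt{6 \sqrt{122} + 9682966} = \sqrt{9682966 + 6 \sqrt{122}}$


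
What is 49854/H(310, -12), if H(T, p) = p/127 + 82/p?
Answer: -37988748/5279 ≈ -7196.2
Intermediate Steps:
H(T, p) = 82/p + p/127 (H(T, p) = p*(1/127) + 82/p = p/127 + 82/p = 82/p + p/127)
49854/H(310, -12) = 49854/(82/(-12) + (1/127)*(-12)) = 49854/(82*(-1/12) - 12/127) = 49854/(-41/6 - 12/127) = 49854/(-5279/762) = 49854*(-762/5279) = -37988748/5279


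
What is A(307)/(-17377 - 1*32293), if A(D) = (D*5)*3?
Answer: -921/9934 ≈ -0.092712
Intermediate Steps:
A(D) = 15*D (A(D) = (5*D)*3 = 15*D)
A(307)/(-17377 - 1*32293) = (15*307)/(-17377 - 1*32293) = 4605/(-17377 - 32293) = 4605/(-49670) = 4605*(-1/49670) = -921/9934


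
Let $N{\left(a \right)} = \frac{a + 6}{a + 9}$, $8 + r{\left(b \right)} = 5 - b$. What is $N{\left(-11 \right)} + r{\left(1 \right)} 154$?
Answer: $- \frac{1227}{2} \approx -613.5$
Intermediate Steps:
$r{\left(b \right)} = -3 - b$ ($r{\left(b \right)} = -8 - \left(-5 + b\right) = -3 - b$)
$N{\left(a \right)} = \frac{6 + a}{9 + a}$
$N{\left(-11 \right)} + r{\left(1 \right)} 154 = \frac{6 - 11}{9 - 11} + \left(-3 - 1\right) 154 = \frac{1}{-2} \left(-5\right) + \left(-3 - 1\right) 154 = \left(- \frac{1}{2}\right) \left(-5\right) - 616 = \frac{5}{2} - 616 = - \frac{1227}{2}$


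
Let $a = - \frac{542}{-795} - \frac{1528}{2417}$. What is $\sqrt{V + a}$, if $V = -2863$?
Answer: $\frac{i \sqrt{10570642528039365}}{1921515} \approx 53.507 i$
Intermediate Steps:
$a = \frac{95254}{1921515}$ ($a = \left(-542\right) \left(- \frac{1}{795}\right) - \frac{1528}{2417} = \frac{542}{795} - \frac{1528}{2417} = \frac{95254}{1921515} \approx 0.049572$)
$\sqrt{V + a} = \sqrt{-2863 + \frac{95254}{1921515}} = \sqrt{- \frac{5501202191}{1921515}} = \frac{i \sqrt{10570642528039365}}{1921515}$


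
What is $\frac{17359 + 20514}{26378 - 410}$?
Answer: $\frac{37873}{25968} \approx 1.4584$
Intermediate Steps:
$\frac{17359 + 20514}{26378 - 410} = \frac{37873}{25968}$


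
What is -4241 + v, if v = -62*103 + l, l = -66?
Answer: -10693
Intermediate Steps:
v = -6452 (v = -62*103 - 66 = -6386 - 66 = -6452)
-4241 + v = -4241 - 6452 = -10693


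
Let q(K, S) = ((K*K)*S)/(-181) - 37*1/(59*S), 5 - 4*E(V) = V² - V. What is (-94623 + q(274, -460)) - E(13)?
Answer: 118160978528/1228085 ≈ 96216.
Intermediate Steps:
E(V) = 5/4 - V²/4 + V/4 (E(V) = 5/4 - (V² - V)/4 = 5/4 + (-V²/4 + V/4) = 5/4 - V²/4 + V/4)
q(K, S) = -37/(59*S) - S*K²/181 (q(K, S) = (K²*S)*(-1/181) - 37/(59*S) = (S*K²)*(-1/181) - 37/(59*S) = -S*K²/181 - 37/(59*S) = -37/(59*S) - S*K²/181)
(-94623 + q(274, -460)) - E(13) = (-94623 + (-37/59/(-460) - 1/181*(-460)*274²)) - (5/4 - ¼*13² + (¼)*13) = (-94623 + (-37/59*(-1/460) - 1/181*(-460)*75076)) - (5/4 - ¼*169 + 13/4) = (-94623 + (37/27140 + 34534960/181)) - (5/4 - 169/4 + 13/4) = (-94623 + 937278821097/4912340) - 1*(-151/4) = 472458473277/4912340 + 151/4 = 118160978528/1228085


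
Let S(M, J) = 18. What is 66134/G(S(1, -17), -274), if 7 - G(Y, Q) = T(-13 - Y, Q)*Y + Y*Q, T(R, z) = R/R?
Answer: 66134/4921 ≈ 13.439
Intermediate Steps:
T(R, z) = 1
G(Y, Q) = 7 - Y - Q*Y (G(Y, Q) = 7 - (1*Y + Y*Q) = 7 - (Y + Q*Y) = 7 + (-Y - Q*Y) = 7 - Y - Q*Y)
66134/G(S(1, -17), -274) = 66134/(7 - 1*18 - 1*(-274)*18) = 66134/(7 - 18 + 4932) = 66134/4921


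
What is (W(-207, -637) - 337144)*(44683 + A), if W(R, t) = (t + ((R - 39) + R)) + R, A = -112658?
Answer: 23005526975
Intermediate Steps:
W(R, t) = -39 + t + 3*R (W(R, t) = (t + ((-39 + R) + R)) + R = (t + (-39 + 2*R)) + R = (-39 + t + 2*R) + R = -39 + t + 3*R)
(W(-207, -637) - 337144)*(44683 + A) = ((-39 - 637 + 3*(-207)) - 337144)*(44683 - 112658) = ((-39 - 637 - 621) - 337144)*(-67975) = (-1297 - 337144)*(-67975) = -338441*(-67975) = 23005526975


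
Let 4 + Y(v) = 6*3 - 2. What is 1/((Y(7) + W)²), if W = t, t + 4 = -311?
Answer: 1/91809 ≈ 1.0892e-5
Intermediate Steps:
t = -315 (t = -4 - 311 = -315)
W = -315
Y(v) = 12 (Y(v) = -4 + (6*3 - 2) = -4 + (18 - 2) = -4 + 16 = 12)
1/((Y(7) + W)²) = 1/((12 - 315)²) = 1/((-303)²) = 1/91809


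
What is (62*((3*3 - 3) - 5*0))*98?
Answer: 36456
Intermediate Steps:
(62*((3*3 - 3) - 5*0))*98 = (62*((9 - 3) + 0))*98 = (62*(6 + 0))*98 = (62*6)*98 = 372*98 = 36456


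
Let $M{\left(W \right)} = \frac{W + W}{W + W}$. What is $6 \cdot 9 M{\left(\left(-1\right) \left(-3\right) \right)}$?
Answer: $54$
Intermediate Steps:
$M{\left(W \right)} = 1$ ($M{\left(W \right)} = \frac{2 W}{2 W} = 2 W \frac{1}{2 W} = 1$)
$6 \cdot 9 M{\left(\left(-1\right) \left(-3\right) \right)} = 6 \cdot 9 \cdot 1 = 54 \cdot 1 = 54$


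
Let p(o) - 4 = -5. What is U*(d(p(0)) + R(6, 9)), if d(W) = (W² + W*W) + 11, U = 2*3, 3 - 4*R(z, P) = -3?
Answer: 87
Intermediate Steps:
p(o) = -1 (p(o) = 4 - 5 = -1)
R(z, P) = 3/2 (R(z, P) = ¾ - ¼*(-3) = ¾ + ¾ = 3/2)
U = 6
d(W) = 11 + 2*W² (d(W) = (W² + W²) + 11 = 2*W² + 11 = 11 + 2*W²)
U*(d(p(0)) + R(6, 9)) = 6*((11 + 2*(-1)²) + 3/2) = 6*((11 + 2*1) + 3/2) = 6*((11 + 2) + 3/2) = 6*(13 + 3/2) = 6*(29/2) = 87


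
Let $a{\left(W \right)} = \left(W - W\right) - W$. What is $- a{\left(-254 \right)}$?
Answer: $-254$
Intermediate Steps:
$a{\left(W \right)} = - W$ ($a{\left(W \right)} = 0 - W = - W$)
$- a{\left(-254 \right)} = - \left(-1\right) \left(-254\right) = \left(-1\right) 254 = -254$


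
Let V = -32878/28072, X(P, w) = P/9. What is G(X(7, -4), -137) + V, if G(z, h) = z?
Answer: -49699/126324 ≈ -0.39342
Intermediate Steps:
X(P, w) = P/9 (X(P, w) = P*(⅑) = P/9)
V = -16439/14036 (V = -32878*1/28072 = -16439/14036 ≈ -1.1712)
G(X(7, -4), -137) + V = (⅑)*7 - 16439/14036 = 7/9 - 16439/14036 = -49699/126324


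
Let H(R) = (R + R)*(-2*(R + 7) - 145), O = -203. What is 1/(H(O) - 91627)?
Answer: -1/191909 ≈ -5.2108e-6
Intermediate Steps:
H(R) = 2*R*(-159 - 2*R) (H(R) = (2*R)*(-2*(7 + R) - 145) = (2*R)*((-14 - 2*R) - 145) = (2*R)*(-159 - 2*R) = 2*R*(-159 - 2*R))
1/(H(O) - 91627) = 1/(-2*(-203)*(159 + 2*(-203)) - 91627) = 1/(-2*(-203)*(159 - 406) - 91627) = 1/(-2*(-203)*(-247) - 91627) = 1/(-100282 - 91627) = 1/(-191909) = -1/191909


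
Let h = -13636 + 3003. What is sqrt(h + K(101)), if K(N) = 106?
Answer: 11*I*sqrt(87) ≈ 102.6*I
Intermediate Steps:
h = -10633
sqrt(h + K(101)) = sqrt(-10633 + 106) = sqrt(-10527) = 11*I*sqrt(87)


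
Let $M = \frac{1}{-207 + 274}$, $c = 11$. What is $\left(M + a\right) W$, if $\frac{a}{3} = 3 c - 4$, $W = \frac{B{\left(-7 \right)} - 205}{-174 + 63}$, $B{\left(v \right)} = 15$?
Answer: $\frac{1107700}{7437} \approx 148.94$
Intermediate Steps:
$W = \frac{190}{111}$ ($W = \frac{15 - 205}{-174 + 63} = - \frac{190}{-111} = \left(-190\right) \left(- \frac{1}{111}\right) = \frac{190}{111} \approx 1.7117$)
$a = 87$ ($a = 3 \left(3 \cdot 11 - 4\right) = 3 \left(33 - 4\right) = 3 \cdot 29 = 87$)
$M = \frac{1}{67} \approx 0.014925$
$\left(M + a\right) W = \left(\frac{1}{67} + 87\right) \frac{190}{111} = \frac{5830}{67} \cdot \frac{190}{111} = \frac{1107700}{7437}$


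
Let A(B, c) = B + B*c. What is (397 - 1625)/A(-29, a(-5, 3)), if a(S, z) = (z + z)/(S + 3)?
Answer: -614/29 ≈ -21.172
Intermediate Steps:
a(S, z) = 2*z/(3 + S) (a(S, z) = (2*z)/(3 + S) = 2*z/(3 + S))
(397 - 1625)/A(-29, a(-5, 3)) = (397 - 1625)/((-29*(1 + 2*3/(3 - 5)))) = -1228*(-1/(29*(1 + 2*3/(-2)))) = -1228*(-1/(29*(1 + 2*3*(-½)))) = -1228*(-1/(29*(1 - 3))) = -1228/((-29*(-2))) = -1228/58 = -1228*1/58 = -614/29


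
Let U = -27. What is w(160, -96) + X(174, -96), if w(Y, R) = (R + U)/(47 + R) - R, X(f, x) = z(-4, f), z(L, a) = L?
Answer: 4631/49 ≈ 94.510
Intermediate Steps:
X(f, x) = -4
w(Y, R) = -R + (-27 + R)/(47 + R) (w(Y, R) = (R - 27)/(47 + R) - R = (-27 + R)/(47 + R) - R = -R + (-27 + R)/(47 + R))
w(160, -96) + X(174, -96) = (-27 - 1*(-96)² - 46*(-96))/(47 - 96) - 4 = (-27 - 1*9216 + 4416)/(-49) - 4 = -(-27 - 9216 + 4416)/49 - 4 = -1/49*(-4827) - 4 = 4827/49 - 4 = 4631/49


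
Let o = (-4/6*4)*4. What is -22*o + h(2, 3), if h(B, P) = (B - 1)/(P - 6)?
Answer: 703/3 ≈ 234.33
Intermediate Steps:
h(B, P) = (-1 + B)/(-6 + P)
o = -32/3 (o = (-4*⅙*4)*4 = -⅔*4*4 = -8/3*4 = -32/3 ≈ -10.667)
-22*o + h(2, 3) = -22*(-32/3) + (-1 + 2)/(-6 + 3) = 704/3 + 1/(-3) = 704/3 - ⅓*1 = 704/3 - ⅓ = 703/3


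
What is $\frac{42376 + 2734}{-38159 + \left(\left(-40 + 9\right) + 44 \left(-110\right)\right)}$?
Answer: $- \frac{347}{331} \approx -1.0483$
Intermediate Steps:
$\frac{42376 + 2734}{-38159 + \left(\left(-40 + 9\right) + 44 \left(-110\right)\right)} = \frac{45110}{-38159 - 4871} = \frac{45110}{-43030} = 45110 \left(- \frac{1}{43030}\right) = - \frac{347}{331}$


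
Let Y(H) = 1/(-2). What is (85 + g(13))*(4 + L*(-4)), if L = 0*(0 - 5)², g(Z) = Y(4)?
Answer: 338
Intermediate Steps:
Y(H) = -½
g(Z) = -½
L = 0 (L = 0*(-5)² = 0*25 = 0)
(85 + g(13))*(4 + L*(-4)) = (85 - ½)*(4 + 0*(-4)) = 169*(4 + 0)/2 = (169/2)*4 = 338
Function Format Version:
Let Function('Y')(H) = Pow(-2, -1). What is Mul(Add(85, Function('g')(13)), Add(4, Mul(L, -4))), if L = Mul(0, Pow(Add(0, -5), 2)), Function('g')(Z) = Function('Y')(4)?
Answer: 338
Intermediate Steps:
Function('Y')(H) = Rational(-1, 2)
Function('g')(Z) = Rational(-1, 2)
L = 0 (L = Mul(0, Pow(-5, 2)) = Mul(0, 25) = 0)
Mul(Add(85, Function('g')(13)), Add(4, Mul(L, -4))) = Mul(Add(85, Rational(-1, 2)), Add(4, Mul(0, -4))) = Mul(Rational(169, 2), Add(4, 0)) = Mul(Rational(169, 2), 4) = 338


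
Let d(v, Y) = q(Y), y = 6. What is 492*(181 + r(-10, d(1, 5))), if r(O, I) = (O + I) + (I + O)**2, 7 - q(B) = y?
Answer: 124476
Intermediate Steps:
q(B) = 1 (q(B) = 7 - 1*6 = 7 - 6 = 1)
d(v, Y) = 1
r(O, I) = I + O + (I + O)**2 (r(O, I) = (I + O) + (I + O)**2 = I + O + (I + O)**2)
492*(181 + r(-10, d(1, 5))) = 492*(181 + (1 - 10 + (1 - 10)**2)) = 492*(181 + (1 - 10 + (-9)**2)) = 492*(181 + (1 - 10 + 81)) = 492*(181 + 72) = 492*253 = 124476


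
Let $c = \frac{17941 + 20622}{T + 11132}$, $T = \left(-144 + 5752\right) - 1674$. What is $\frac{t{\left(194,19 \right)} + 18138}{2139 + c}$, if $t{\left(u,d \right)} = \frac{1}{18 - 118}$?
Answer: $\frac{13663347867}{1613236850} \approx 8.4695$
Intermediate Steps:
$t{\left(u,d \right)} = - \frac{1}{100}$ ($t{\left(u,d \right)} = \frac{1}{-100} = - \frac{1}{100}$)
$T = 3934$ ($T = 5608 - 1674 = 3934$)
$c = \frac{38563}{15066}$ ($c = \frac{17941 + 20622}{3934 + 11132} = \frac{38563}{15066} \approx 2.5596$)
$\frac{t{\left(194,19 \right)} + 18138}{2139 + c} = \frac{- \frac{1}{100} + 18138}{2139 + \frac{38563}{15066}} = \frac{1813799}{100 \cdot \frac{32264737}{15066}} = \frac{1813799}{100} \cdot \frac{15066}{32264737} = \frac{13663347867}{1613236850}$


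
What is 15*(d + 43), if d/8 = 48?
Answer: 6405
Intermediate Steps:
d = 384 (d = 8*48 = 384)
15*(d + 43) = 15*(384 + 43) = 15*427 = 6405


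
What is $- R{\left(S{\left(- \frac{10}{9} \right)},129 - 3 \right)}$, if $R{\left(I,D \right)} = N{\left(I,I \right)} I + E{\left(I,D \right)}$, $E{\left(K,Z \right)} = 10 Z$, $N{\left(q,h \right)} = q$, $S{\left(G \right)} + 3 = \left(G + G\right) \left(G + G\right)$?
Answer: $- \frac{8291509}{6561} \approx -1263.8$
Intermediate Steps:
$S{\left(G \right)} = -3 + 4 G^{2}$ ($S{\left(G \right)} = -3 + \left(G + G\right) \left(G + G\right) = -3 + 2 G 2 G = -3 + 4 G^{2}$)
$R{\left(I,D \right)} = I^{2} + 10 D$ ($R{\left(I,D \right)} = I I + 10 D = I^{2} + 10 D$)
$- R{\left(S{\left(- \frac{10}{9} \right)},129 - 3 \right)} = - (\left(-3 + 4 \left(- \frac{10}{9}\right)^{2}\right)^{2} + 10 \left(129 - 3\right)) = - (\left(-3 + 4 \left(\left(-10\right) \frac{1}{9}\right)^{2}\right)^{2} + 10 \cdot 126) = - (\left(-3 + 4 \left(- \frac{10}{9}\right)^{2}\right)^{2} + 1260) = - (\left(-3 + 4 \cdot \frac{100}{81}\right)^{2} + 1260) = - (\left(-3 + \frac{400}{81}\right)^{2} + 1260) = - (\left(\frac{157}{81}\right)^{2} + 1260) = - (\frac{24649}{6561} + 1260) = \left(-1\right) \frac{8291509}{6561} = - \frac{8291509}{6561}$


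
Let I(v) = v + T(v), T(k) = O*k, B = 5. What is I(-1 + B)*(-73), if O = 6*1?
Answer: -2044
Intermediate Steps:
O = 6
T(k) = 6*k
I(v) = 7*v (I(v) = v + 6*v = 7*v)
I(-1 + B)*(-73) = (7*(-1 + 5))*(-73) = (7*4)*(-73) = 28*(-73) = -2044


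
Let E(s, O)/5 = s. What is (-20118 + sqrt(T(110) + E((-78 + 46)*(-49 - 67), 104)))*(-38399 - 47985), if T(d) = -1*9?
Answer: 1737873312 - 86384*sqrt(18551) ≈ 1.7261e+9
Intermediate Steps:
E(s, O) = 5*s
T(d) = -9
(-20118 + sqrt(T(110) + E((-78 + 46)*(-49 - 67), 104)))*(-38399 - 47985) = (-20118 + sqrt(-9 + 5*((-78 + 46)*(-49 - 67))))*(-38399 - 47985) = (-20118 + sqrt(-9 + 5*(-32*(-116))))*(-86384) = (-20118 + sqrt(-9 + 5*3712))*(-86384) = (-20118 + sqrt(-9 + 18560))*(-86384) = (-20118 + sqrt(18551))*(-86384) = 1737873312 - 86384*sqrt(18551)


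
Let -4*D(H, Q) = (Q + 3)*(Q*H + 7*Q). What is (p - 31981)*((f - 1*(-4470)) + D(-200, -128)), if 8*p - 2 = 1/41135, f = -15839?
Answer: -8005051944946879/329080 ≈ -2.4326e+10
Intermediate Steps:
p = 82271/329080 (p = ¼ + (⅛)/41135 = ¼ + (⅛)*(1/41135) = ¼ + 1/329080 = 82271/329080 ≈ 0.25000)
D(H, Q) = -(3 + Q)*(7*Q + H*Q)/4 (D(H, Q) = -(Q + 3)*(Q*H + 7*Q)/4 = -(3 + Q)*(H*Q + 7*Q)/4 = -(3 + Q)*(7*Q + H*Q)/4)
(p - 31981)*((f - 1*(-4470)) + D(-200, -128)) = (82271/329080 - 31981)*((-15839 - 1*(-4470)) - ¼*(-128)*(21 + 3*(-200) + 7*(-128) - 200*(-128))) = -10524225209*((-15839 + 4470) - ¼*(-128)*(21 - 600 - 896 + 25600))/329080 = -10524225209*(-11369 - ¼*(-128)*24125)/329080 = -10524225209*(-11369 + 772000)/329080 = -10524225209/329080*760631 = -8005051944946879/329080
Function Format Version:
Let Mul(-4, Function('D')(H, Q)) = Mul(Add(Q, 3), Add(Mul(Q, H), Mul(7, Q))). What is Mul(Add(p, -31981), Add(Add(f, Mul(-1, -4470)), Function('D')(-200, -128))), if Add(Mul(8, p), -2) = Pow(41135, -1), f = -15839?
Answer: Rational(-8005051944946879, 329080) ≈ -2.4326e+10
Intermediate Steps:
p = Rational(82271, 329080) (p = Add(Rational(1, 4), Mul(Rational(1, 8), Pow(41135, -1))) = Add(Rational(1, 4), Mul(Rational(1, 8), Rational(1, 41135))) = Add(Rational(1, 4), Rational(1, 329080)) = Rational(82271, 329080) ≈ 0.25000)
Function('D')(H, Q) = Mul(Rational(-1, 4), Add(3, Q), Add(Mul(7, Q), Mul(H, Q))) (Function('D')(H, Q) = Mul(Rational(-1, 4), Mul(Add(Q, 3), Add(Mul(Q, H), Mul(7, Q)))) = Mul(Rational(-1, 4), Mul(Add(3, Q), Add(Mul(H, Q), Mul(7, Q)))) = Mul(Rational(-1, 4), Mul(Add(3, Q), Add(Mul(7, Q), Mul(H, Q)))) = Mul(Rational(-1, 4), Add(3, Q), Add(Mul(7, Q), Mul(H, Q))))
Mul(Add(p, -31981), Add(Add(f, Mul(-1, -4470)), Function('D')(-200, -128))) = Mul(Add(Rational(82271, 329080), -31981), Add(Add(-15839, Mul(-1, -4470)), Mul(Rational(-1, 4), -128, Add(21, Mul(3, -200), Mul(7, -128), Mul(-200, -128))))) = Mul(Rational(-10524225209, 329080), Add(Add(-15839, 4470), Mul(Rational(-1, 4), -128, Add(21, -600, -896, 25600)))) = Mul(Rational(-10524225209, 329080), Add(-11369, Mul(Rational(-1, 4), -128, 24125))) = Mul(Rational(-10524225209, 329080), Add(-11369, 772000)) = Mul(Rational(-10524225209, 329080), 760631) = Rational(-8005051944946879, 329080)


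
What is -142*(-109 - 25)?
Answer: 19028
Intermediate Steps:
-142*(-109 - 25) = -142*(-134) = 19028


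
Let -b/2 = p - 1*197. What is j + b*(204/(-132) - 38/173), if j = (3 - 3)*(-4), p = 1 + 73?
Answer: -826314/1903 ≈ -434.22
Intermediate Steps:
p = 74
j = 0 (j = 0*(-4) = 0)
b = 246 (b = -2*(74 - 1*197) = -2*(74 - 197) = -2*(-123) = 246)
j + b*(204/(-132) - 38/173) = 0 + 246*(204/(-132) - 38/173) = 0 + 246*(204*(-1/132) - 38*1/173) = 0 + 246*(-17/11 - 38/173) = 0 + 246*(-3359/1903) = 0 - 826314/1903 = -826314/1903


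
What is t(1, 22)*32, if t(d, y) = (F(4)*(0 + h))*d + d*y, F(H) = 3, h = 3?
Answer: 992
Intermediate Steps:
t(d, y) = 9*d + d*y (t(d, y) = (3*(0 + 3))*d + d*y = (3*3)*d + d*y = 9*d + d*y)
t(1, 22)*32 = (1*(9 + 22))*32 = (1*31)*32 = 31*32 = 992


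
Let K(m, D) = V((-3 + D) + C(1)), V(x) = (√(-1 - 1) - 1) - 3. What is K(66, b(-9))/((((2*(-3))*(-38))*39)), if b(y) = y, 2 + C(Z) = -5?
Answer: -1/2223 + I*√2/8892 ≈ -0.00044984 + 0.00015904*I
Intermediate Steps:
C(Z) = -7 (C(Z) = -2 - 5 = -7)
V(x) = -4 + I*√2 (V(x) = (√(-2) - 1) - 3 = (I*√2 - 1) - 3 = (-1 + I*√2) - 3 = -4 + I*√2)
K(m, D) = -4 + I*√2
K(66, b(-9))/((((2*(-3))*(-38))*39)) = (-4 + I*√2)/((((2*(-3))*(-38))*39)) = (-4 + I*√2)/((-6*(-38)*39)) = (-4 + I*√2)/((228*39)) = (-4 + I*√2)/8892 = (-4 + I*√2)*(1/8892) = -1/2223 + I*√2/8892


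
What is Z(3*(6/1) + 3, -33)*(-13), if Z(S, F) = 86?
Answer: -1118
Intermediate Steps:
Z(3*(6/1) + 3, -33)*(-13) = 86*(-13) = -1118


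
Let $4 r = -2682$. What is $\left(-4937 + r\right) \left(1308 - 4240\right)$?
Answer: $16441190$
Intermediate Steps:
$r = - \frac{1341}{2}$ ($r = \frac{1}{4} \left(-2682\right) = - \frac{1341}{2} \approx -670.5$)
$\left(-4937 + r\right) \left(1308 - 4240\right) = \left(-4937 - \frac{1341}{2}\right) \left(1308 - 4240\right) = \left(- \frac{11215}{2}\right) \left(-2932\right) = 16441190$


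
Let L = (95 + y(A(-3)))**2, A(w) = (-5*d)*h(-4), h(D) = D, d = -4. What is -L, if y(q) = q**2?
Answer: -42185025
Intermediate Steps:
A(w) = -80 (A(w) = -5*(-4)*(-4) = 20*(-4) = -80)
L = 42185025 (L = (95 + (-80)**2)**2 = (95 + 6400)**2 = 6495**2 = 42185025)
-L = -1*42185025 = -42185025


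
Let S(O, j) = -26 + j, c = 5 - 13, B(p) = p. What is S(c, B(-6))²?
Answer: 1024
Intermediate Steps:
c = -8
S(c, B(-6))² = (-26 - 6)² = (-32)² = 1024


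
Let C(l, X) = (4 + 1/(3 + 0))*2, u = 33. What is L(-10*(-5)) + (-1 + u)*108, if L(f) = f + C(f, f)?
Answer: 10544/3 ≈ 3514.7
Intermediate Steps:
C(l, X) = 26/3 (C(l, X) = (4 + 1/3)*2 = (13/3)*2 = 26/3)
L(f) = 26/3 + f (L(f) = f + 26/3 = 26/3 + f)
L(-10*(-5)) + (-1 + u)*108 = (26/3 - 10*(-5)) + (-1 + 33)*108 = (26/3 + 50) + 32*108 = 176/3 + 3456 = 10544/3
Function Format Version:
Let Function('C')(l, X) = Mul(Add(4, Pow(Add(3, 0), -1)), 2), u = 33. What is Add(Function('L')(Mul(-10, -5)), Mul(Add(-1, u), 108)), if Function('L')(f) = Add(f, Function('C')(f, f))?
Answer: Rational(10544, 3) ≈ 3514.7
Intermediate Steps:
Function('C')(l, X) = Rational(26, 3) (Function('C')(l, X) = Mul(Add(4, Pow(3, -1)), 2) = Mul(Add(4, Rational(1, 3)), 2) = Mul(Rational(13, 3), 2) = Rational(26, 3))
Function('L')(f) = Add(Rational(26, 3), f) (Function('L')(f) = Add(f, Rational(26, 3)) = Add(Rational(26, 3), f))
Add(Function('L')(Mul(-10, -5)), Mul(Add(-1, u), 108)) = Add(Add(Rational(26, 3), Mul(-10, -5)), Mul(Add(-1, 33), 108)) = Add(Add(Rational(26, 3), 50), Mul(32, 108)) = Add(Rational(176, 3), 3456) = Rational(10544, 3)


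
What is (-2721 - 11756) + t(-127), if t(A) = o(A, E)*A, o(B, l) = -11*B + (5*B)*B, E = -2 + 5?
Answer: -10433811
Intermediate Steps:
E = 3
o(B, l) = -11*B + 5*B²
t(A) = A²*(-11 + 5*A) (t(A) = (A*(-11 + 5*A))*A = A²*(-11 + 5*A))
(-2721 - 11756) + t(-127) = (-2721 - 11756) + (-127)²*(-11 + 5*(-127)) = -14477 + 16129*(-11 - 635) = -14477 + 16129*(-646) = -14477 - 10419334 = -10433811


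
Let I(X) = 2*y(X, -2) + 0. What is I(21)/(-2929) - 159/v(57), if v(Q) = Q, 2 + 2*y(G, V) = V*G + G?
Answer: -154800/55651 ≈ -2.7816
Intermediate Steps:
y(G, V) = -1 + G/2 + G*V/2 (y(G, V) = -1 + (V*G + G)/2 = -1 + (G*V + G)/2 = -1 + (G + G*V)/2 = -1 + (G/2 + G*V/2) = -1 + G/2 + G*V/2)
I(X) = -2 - X (I(X) = 2*(-1 + X/2 + (1/2)*X*(-2)) + 0 = 2*(-1 + X/2 - X) + 0 = 2*(-1 - X/2) + 0 = (-2 - X) + 0 = -2 - X)
I(21)/(-2929) - 159/v(57) = (-2 - 1*21)/(-2929) - 159/57 = (-2 - 21)*(-1/2929) - 159*1/57 = -23*(-1/2929) - 53/19 = 23/2929 - 53/19 = -154800/55651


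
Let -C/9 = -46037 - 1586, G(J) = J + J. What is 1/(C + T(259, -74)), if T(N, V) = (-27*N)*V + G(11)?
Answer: 1/946111 ≈ 1.0570e-6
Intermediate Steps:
G(J) = 2*J
T(N, V) = 22 - 27*N*V (T(N, V) = (-27*N)*V + 2*11 = -27*N*V + 22 = 22 - 27*N*V)
C = 428607 (C = -9*(-46037 - 1586) = -9*(-47623) = 428607)
1/(C + T(259, -74)) = 1/(428607 + (22 - 27*259*(-74))) = 1/(428607 + (22 + 517482)) = 1/(428607 + 517504) = 1/946111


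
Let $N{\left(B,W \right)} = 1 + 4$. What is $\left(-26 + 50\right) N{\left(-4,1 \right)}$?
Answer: $120$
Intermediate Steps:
$N{\left(B,W \right)} = 5$
$\left(-26 + 50\right) N{\left(-4,1 \right)} = \left(-26 + 50\right) 5 = 24 \cdot 5 = 120$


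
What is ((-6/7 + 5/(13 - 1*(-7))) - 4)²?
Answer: 16641/784 ≈ 21.226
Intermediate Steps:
((-6/7 + 5/(13 - 1*(-7))) - 4)² = ((-6*⅐ + 5/(13 + 7)) - 4)² = ((-6/7 + 5/20) - 4)² = ((-6/7 + 5*(1/20)) - 4)² = ((-6/7 + ¼) - 4)² = (-17/28 - 4)² = (-129/28)² = 16641/784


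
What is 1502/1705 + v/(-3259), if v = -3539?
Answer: 10929013/5556595 ≈ 1.9669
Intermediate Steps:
1502/1705 + v/(-3259) = 1502/1705 - 3539/(-3259) = 1502*(1/1705) - 3539*(-1/3259) = 1502/1705 + 3539/3259 = 10929013/5556595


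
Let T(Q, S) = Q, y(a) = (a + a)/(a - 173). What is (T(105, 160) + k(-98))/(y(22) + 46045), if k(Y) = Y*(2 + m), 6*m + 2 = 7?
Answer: -78218/20858253 ≈ -0.0037500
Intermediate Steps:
m = ⅚ (m = -⅓ + (⅙)*7 = -⅓ + 7/6 = ⅚ ≈ 0.83333)
y(a) = 2*a/(-173 + a) (y(a) = (2*a)/(-173 + a) = 2*a/(-173 + a))
k(Y) = 17*Y/6 (k(Y) = Y*(2 + ⅚) = Y*(17/6) = 17*Y/6)
(T(105, 160) + k(-98))/(y(22) + 46045) = (105 + (17/6)*(-98))/(2*22/(-173 + 22) + 46045) = (105 - 833/3)/(2*22/(-151) + 46045) = -518/(3*(2*22*(-1/151) + 46045)) = -518/(3*(-44/151 + 46045)) = -518/(3*6952751/151) = -518/3*151/6952751 = -78218/20858253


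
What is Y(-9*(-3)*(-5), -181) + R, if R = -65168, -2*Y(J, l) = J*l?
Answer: -154771/2 ≈ -77386.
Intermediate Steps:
Y(J, l) = -J*l/2
Y(-9*(-3)*(-5), -181) + R = -1/2*-9*(-3)*(-5)*(-181) - 65168 = -1/2*27*(-5)*(-181) - 65168 = -1/2*(-135)*(-181) - 65168 = -24435/2 - 65168 = -154771/2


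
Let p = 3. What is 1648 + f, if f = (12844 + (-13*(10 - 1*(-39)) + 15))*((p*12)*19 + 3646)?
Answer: 52922908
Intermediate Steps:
f = 52921260 (f = (12844 + (-13*(10 - 1*(-39)) + 15))*((3*12)*19 + 3646) = (12844 + (-13*(10 + 39) + 15))*(36*19 + 3646) = (12844 + (-13*49 + 15))*(684 + 3646) = (12844 + (-637 + 15))*4330 = (12844 - 622)*4330 = 12222*4330 = 52921260)
1648 + f = 1648 + 52921260 = 52922908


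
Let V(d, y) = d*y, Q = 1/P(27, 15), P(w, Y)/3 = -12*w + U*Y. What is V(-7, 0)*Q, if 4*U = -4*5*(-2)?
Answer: 0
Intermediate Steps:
U = 10 (U = (-4*5*(-2))/4 = (-20*(-2))/4 = (¼)*40 = 10)
P(w, Y) = -36*w + 30*Y (P(w, Y) = 3*(-12*w + 10*Y) = -36*w + 30*Y)
Q = -1/522 (Q = 1/(-36*27 + 30*15) = 1/(-972 + 450) = 1/(-522) = -1/522 ≈ -0.0019157)
V(-7, 0)*Q = -7*0*(-1/522) = 0*(-1/522) = 0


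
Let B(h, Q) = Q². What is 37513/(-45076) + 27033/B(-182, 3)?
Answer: 406067297/135228 ≈ 3002.8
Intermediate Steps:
37513/(-45076) + 27033/B(-182, 3) = 37513/(-45076) + 27033/(3²) = 37513*(-1/45076) + 27033/9 = -37513/45076 + 27033*(⅑) = -37513/45076 + 9011/3 = 406067297/135228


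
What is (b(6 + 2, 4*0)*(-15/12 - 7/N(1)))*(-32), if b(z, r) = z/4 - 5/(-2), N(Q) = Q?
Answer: 1188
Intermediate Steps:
b(z, r) = 5/2 + z/4 (b(z, r) = z*(¼) - 5*(-½) = z/4 + 5/2 = 5/2 + z/4)
(b(6 + 2, 4*0)*(-15/12 - 7/N(1)))*(-32) = ((5/2 + (6 + 2)/4)*(-15/12 - 7/1))*(-32) = ((5/2 + (¼)*8)*(-15*1/12 - 7*1))*(-32) = ((5/2 + 2)*(-5/4 - 7))*(-32) = ((9/2)*(-33/4))*(-32) = -297/8*(-32) = 1188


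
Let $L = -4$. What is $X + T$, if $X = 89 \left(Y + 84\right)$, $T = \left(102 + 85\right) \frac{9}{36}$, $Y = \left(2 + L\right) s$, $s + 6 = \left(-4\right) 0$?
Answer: $\frac{34363}{4} \approx 8590.8$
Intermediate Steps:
$s = -6$ ($s = -6 - 0 = -6 + 0 = -6$)
$Y = 12$ ($Y = \left(2 - 4\right) \left(-6\right) = \left(-2\right) \left(-6\right) = 12$)
$T = \frac{187}{4}$ ($T = 187 \cdot 9 \cdot \frac{1}{36} = 187 \cdot \frac{1}{4} = \frac{187}{4} \approx 46.75$)
$X = 8544$ ($X = 89 \left(12 + 84\right) = 89 \cdot 96 = 8544$)
$X + T = 8544 + \frac{187}{4} = \frac{34363}{4}$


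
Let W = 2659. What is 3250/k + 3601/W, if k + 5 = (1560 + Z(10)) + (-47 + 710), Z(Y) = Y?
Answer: 8332389/2962126 ≈ 2.8130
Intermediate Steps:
k = 2228 (k = -5 + ((1560 + 10) + (-47 + 710)) = -5 + (1570 + 663) = -5 + 2233 = 2228)
3250/k + 3601/W = 3250/2228 + 3601/2659 = 3250*(1/2228) + 3601*(1/2659) = 1625/1114 + 3601/2659 = 8332389/2962126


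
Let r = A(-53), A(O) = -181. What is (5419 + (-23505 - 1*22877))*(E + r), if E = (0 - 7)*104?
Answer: 37235367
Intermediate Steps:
E = -728 (E = -7*104 = -728)
r = -181
(5419 + (-23505 - 1*22877))*(E + r) = (5419 + (-23505 - 1*22877))*(-728 - 181) = (5419 + (-23505 - 22877))*(-909) = (5419 - 46382)*(-909) = -40963*(-909) = 37235367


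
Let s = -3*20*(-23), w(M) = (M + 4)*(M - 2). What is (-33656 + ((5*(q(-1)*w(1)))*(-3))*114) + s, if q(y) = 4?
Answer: 1924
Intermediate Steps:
w(M) = (-2 + M)*(4 + M) (w(M) = (4 + M)*(-2 + M) = (-2 + M)*(4 + M))
s = 1380 (s = -60*(-23) = 1380)
(-33656 + ((5*(q(-1)*w(1)))*(-3))*114) + s = (-33656 + ((5*(4*(-8 + 1² + 2*1)))*(-3))*114) + 1380 = (-33656 + ((5*(4*(-8 + 1 + 2)))*(-3))*114) + 1380 = (-33656 + ((5*(4*(-5)))*(-3))*114) + 1380 = (-33656 + ((5*(-20))*(-3))*114) + 1380 = (-33656 - 100*(-3)*114) + 1380 = (-33656 + 300*114) + 1380 = (-33656 + 34200) + 1380 = 544 + 1380 = 1924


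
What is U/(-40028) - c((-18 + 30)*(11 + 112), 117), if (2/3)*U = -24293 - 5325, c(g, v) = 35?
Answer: -1356553/40028 ≈ -33.890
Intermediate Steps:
U = -44427 (U = 3*(-24293 - 5325)/2 = (3/2)*(-29618) = -44427)
U/(-40028) - c((-18 + 30)*(11 + 112), 117) = -44427/(-40028) - 1*35 = -44427*(-1/40028) - 35 = 44427/40028 - 35 = -1356553/40028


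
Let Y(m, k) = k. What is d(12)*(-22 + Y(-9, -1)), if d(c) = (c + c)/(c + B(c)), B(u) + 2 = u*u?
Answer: -276/77 ≈ -3.5844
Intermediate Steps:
B(u) = -2 + u² (B(u) = -2 + u*u = -2 + u²)
d(c) = 2*c/(-2 + c + c²) (d(c) = (c + c)/(c + (-2 + c²)) = (2*c)/(-2 + c + c²) = 2*c/(-2 + c + c²))
d(12)*(-22 + Y(-9, -1)) = (2*12/(-2 + 12 + 12²))*(-22 - 1) = (2*12/(-2 + 12 + 144))*(-23) = (2*12/154)*(-23) = (2*12*(1/154))*(-23) = (12/77)*(-23) = -276/77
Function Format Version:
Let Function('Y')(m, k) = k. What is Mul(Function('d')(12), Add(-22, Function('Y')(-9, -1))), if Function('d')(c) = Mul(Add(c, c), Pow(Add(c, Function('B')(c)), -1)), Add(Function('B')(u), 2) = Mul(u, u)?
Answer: Rational(-276, 77) ≈ -3.5844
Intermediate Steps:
Function('B')(u) = Add(-2, Pow(u, 2)) (Function('B')(u) = Add(-2, Mul(u, u)) = Add(-2, Pow(u, 2)))
Function('d')(c) = Mul(2, c, Pow(Add(-2, c, Pow(c, 2)), -1)) (Function('d')(c) = Mul(Add(c, c), Pow(Add(c, Add(-2, Pow(c, 2))), -1)) = Mul(Mul(2, c), Pow(Add(-2, c, Pow(c, 2)), -1)) = Mul(2, c, Pow(Add(-2, c, Pow(c, 2)), -1)))
Mul(Function('d')(12), Add(-22, Function('Y')(-9, -1))) = Mul(Mul(2, 12, Pow(Add(-2, 12, Pow(12, 2)), -1)), Add(-22, -1)) = Mul(Mul(2, 12, Pow(Add(-2, 12, 144), -1)), -23) = Mul(Mul(2, 12, Pow(154, -1)), -23) = Mul(Mul(2, 12, Rational(1, 154)), -23) = Mul(Rational(12, 77), -23) = Rational(-276, 77)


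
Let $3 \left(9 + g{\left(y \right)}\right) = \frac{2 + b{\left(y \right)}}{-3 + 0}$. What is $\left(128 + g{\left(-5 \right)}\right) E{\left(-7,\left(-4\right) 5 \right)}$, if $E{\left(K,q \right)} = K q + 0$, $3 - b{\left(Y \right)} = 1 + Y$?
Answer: $16520$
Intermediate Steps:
$b{\left(Y \right)} = 2 - Y$ ($b{\left(Y \right)} = 3 - \left(1 + Y\right) = 2 - Y$)
$E{\left(K,q \right)} = K q$
$g{\left(y \right)} = - \frac{85}{9} + \frac{y}{9}$ ($g{\left(y \right)} = -9 + \frac{\left(2 - \left(-2 + y\right)\right) \frac{1}{-3 + 0}}{3} = -9 + \frac{\left(4 - y\right) \frac{1}{-3}}{3} = -9 + \frac{\left(4 - y\right) \left(- \frac{1}{3}\right)}{3} = -9 + \frac{- \frac{4}{3} + \frac{y}{3}}{3} = -9 + \left(- \frac{4}{9} + \frac{y}{9}\right) = - \frac{85}{9} + \frac{y}{9}$)
$\left(128 + g{\left(-5 \right)}\right) E{\left(-7,\left(-4\right) 5 \right)} = \left(128 + \left(- \frac{85}{9} + \frac{1}{9} \left(-5\right)\right)\right) \left(- 7 \left(\left(-4\right) 5\right)\right) = \left(128 - 10\right) \left(\left(-7\right) \left(-20\right)\right) = \left(128 - 10\right) 140 = 118 \cdot 140 = 16520$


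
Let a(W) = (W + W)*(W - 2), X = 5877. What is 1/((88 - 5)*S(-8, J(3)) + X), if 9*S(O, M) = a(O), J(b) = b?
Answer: 9/66173 ≈ 0.00013601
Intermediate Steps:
a(W) = 2*W*(-2 + W) (a(W) = (2*W)*(-2 + W) = 2*W*(-2 + W))
S(O, M) = 2*O*(-2 + O)/9 (S(O, M) = (2*O*(-2 + O))/9 = 2*O*(-2 + O)/9)
1/((88 - 5)*S(-8, J(3)) + X) = 1/((88 - 5)*((2/9)*(-8)*(-2 - 8)) + 5877) = 1/(83*((2/9)*(-8)*(-10)) + 5877) = 1/(83*(160/9) + 5877) = 1/(13280/9 + 5877) = 1/(66173/9) = 9/66173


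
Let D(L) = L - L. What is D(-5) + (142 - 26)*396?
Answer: 45936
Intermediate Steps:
D(L) = 0
D(-5) + (142 - 26)*396 = 0 + (142 - 26)*396 = 0 + 116*396 = 0 + 45936 = 45936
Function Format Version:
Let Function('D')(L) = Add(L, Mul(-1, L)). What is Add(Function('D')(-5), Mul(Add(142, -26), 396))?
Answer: 45936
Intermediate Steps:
Function('D')(L) = 0
Add(Function('D')(-5), Mul(Add(142, -26), 396)) = Add(0, Mul(Add(142, -26), 396)) = Add(0, Mul(116, 396)) = Add(0, 45936) = 45936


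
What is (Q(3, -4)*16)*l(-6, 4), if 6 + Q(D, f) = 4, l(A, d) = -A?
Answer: -192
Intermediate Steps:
Q(D, f) = -2 (Q(D, f) = -6 + 4 = -2)
(Q(3, -4)*16)*l(-6, 4) = (-2*16)*(-1*(-6)) = -32*6 = -192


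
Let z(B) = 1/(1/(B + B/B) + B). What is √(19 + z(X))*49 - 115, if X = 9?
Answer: -115 + 7*√158249/13 ≈ 99.203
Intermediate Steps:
z(B) = 1/(B + 1/(1 + B)) (z(B) = 1/(1/(B + 1) + B) = 1/(1/(1 + B) + B) = 1/(B + 1/(1 + B)))
√(19 + z(X))*49 - 115 = √(19 + (1 + 9)/(1 + 9 + 9²))*49 - 115 = √(19 + 10/(1 + 9 + 81))*49 - 115 = √(19 + 10/91)*49 - 115 = √(1739/91)*49 - 115 = (√158249/91)*49 - 115 = 7*√158249/13 - 115 = -115 + 7*√158249/13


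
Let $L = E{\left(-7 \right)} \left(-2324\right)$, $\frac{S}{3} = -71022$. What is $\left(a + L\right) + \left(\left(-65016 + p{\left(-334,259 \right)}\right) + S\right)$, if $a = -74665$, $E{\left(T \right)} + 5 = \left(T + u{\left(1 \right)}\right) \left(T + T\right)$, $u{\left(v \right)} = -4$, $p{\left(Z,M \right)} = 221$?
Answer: $-698802$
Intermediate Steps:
$S = -213066$ ($S = 3 \left(-71022\right) = -213066$)
$E{\left(T \right)} = -5 + 2 T \left(-4 + T\right)$ ($E{\left(T \right)} = -5 + \left(T - 4\right) \left(T + T\right) = -5 + \left(-4 + T\right) 2 T = -5 + 2 T \left(-4 + T\right)$)
$L = -346276$ ($L = \left(-5 - -56 + 2 \left(-7\right)^{2}\right) \left(-2324\right) = \left(-5 + 56 + 2 \cdot 49\right) \left(-2324\right) = \left(-5 + 56 + 98\right) \left(-2324\right) = 149 \left(-2324\right) = -346276$)
$\left(a + L\right) + \left(\left(-65016 + p{\left(-334,259 \right)}\right) + S\right) = \left(-74665 - 346276\right) + \left(\left(-65016 + 221\right) - 213066\right) = -420941 - 277861 = -698802$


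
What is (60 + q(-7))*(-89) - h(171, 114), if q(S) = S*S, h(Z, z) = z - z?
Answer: -9701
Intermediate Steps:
h(Z, z) = 0
q(S) = S**2
(60 + q(-7))*(-89) - h(171, 114) = (60 + (-7)**2)*(-89) - 1*0 = (60 + 49)*(-89) + 0 = 109*(-89) + 0 = -9701 + 0 = -9701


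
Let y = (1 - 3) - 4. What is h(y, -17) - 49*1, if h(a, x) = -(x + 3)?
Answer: -35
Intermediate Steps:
y = -6 (y = -2 - 4 = -6)
h(a, x) = -3 - x (h(a, x) = -(3 + x) = -3 - x)
h(y, -17) - 49*1 = (-3 - 1*(-17)) - 49*1 = (-3 + 17) - 49 = 14 - 49 = -35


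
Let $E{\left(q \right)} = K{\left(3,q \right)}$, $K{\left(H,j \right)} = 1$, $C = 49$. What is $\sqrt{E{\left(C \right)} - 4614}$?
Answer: $i \sqrt{4613} \approx 67.919 i$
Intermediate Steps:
$E{\left(q \right)} = 1$
$\sqrt{E{\left(C \right)} - 4614} = \sqrt{1 - 4614} = \sqrt{-4613} = i \sqrt{4613}$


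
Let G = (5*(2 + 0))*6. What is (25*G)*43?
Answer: 64500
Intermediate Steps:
G = 60 (G = (5*2)*6 = 10*6 = 60)
(25*G)*43 = (25*60)*43 = 1500*43 = 64500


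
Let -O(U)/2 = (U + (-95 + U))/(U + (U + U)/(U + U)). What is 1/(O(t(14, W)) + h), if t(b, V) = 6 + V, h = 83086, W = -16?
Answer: 9/747544 ≈ 1.2039e-5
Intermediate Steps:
O(U) = -2*(-95 + 2*U)/(1 + U) (O(U) = -2*(U + (-95 + U))/(U + (U + U)/(U + U)) = -2*(-95 + 2*U)/(U + (2*U)/((2*U))) = -2*(-95 + 2*U)/(U + (2*U)*(1/(2*U))) = -2*(-95 + 2*U)/(U + 1) = -2*(-95 + 2*U)/(1 + U))
1/(O(t(14, W)) + h) = 1/(2*(95 - 2*(6 - 16))/(1 + (6 - 16)) + 83086) = 1/(2*(95 - 2*(-10))/(1 - 10) + 83086) = 1/(2*(95 + 20)/(-9) + 83086) = 1/(2*(-⅑)*115 + 83086) = 1/(-230/9 + 83086) = 1/(747544/9) = 9/747544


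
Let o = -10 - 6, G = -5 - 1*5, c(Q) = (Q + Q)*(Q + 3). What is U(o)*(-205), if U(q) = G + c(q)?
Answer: -83230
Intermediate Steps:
c(Q) = 2*Q*(3 + Q) (c(Q) = (2*Q)*(3 + Q) = 2*Q*(3 + Q))
G = -10 (G = -5 - 5 = -10)
o = -16
U(q) = -10 + 2*q*(3 + q)
U(o)*(-205) = (-10 + 2*(-16)*(3 - 16))*(-205) = (-10 + 2*(-16)*(-13))*(-205) = (-10 + 416)*(-205) = 406*(-205) = -83230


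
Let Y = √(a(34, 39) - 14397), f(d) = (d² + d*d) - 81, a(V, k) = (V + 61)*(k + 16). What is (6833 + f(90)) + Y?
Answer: 22952 + 2*I*√2293 ≈ 22952.0 + 95.771*I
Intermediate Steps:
a(V, k) = (16 + k)*(61 + V) (a(V, k) = (61 + V)*(16 + k) = (16 + k)*(61 + V))
f(d) = -81 + 2*d² (f(d) = (d² + d²) - 81 = 2*d² - 81 = -81 + 2*d²)
Y = 2*I*√2293 (Y = √((976 + 16*34 + 61*39 + 34*39) - 14397) = √((976 + 544 + 2379 + 1326) - 14397) = √(5225 - 14397) = √(-9172) = 2*I*√2293 ≈ 95.771*I)
(6833 + f(90)) + Y = (6833 + (-81 + 2*90²)) + 2*I*√2293 = (6833 + (-81 + 2*8100)) + 2*I*√2293 = (6833 + (-81 + 16200)) + 2*I*√2293 = (6833 + 16119) + 2*I*√2293 = 22952 + 2*I*√2293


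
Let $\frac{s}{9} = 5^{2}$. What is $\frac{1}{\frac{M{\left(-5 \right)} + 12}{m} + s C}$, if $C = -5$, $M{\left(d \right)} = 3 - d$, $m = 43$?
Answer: $- \frac{43}{48355} \approx -0.00088926$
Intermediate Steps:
$s = 225$ ($s = 9 \cdot 5^{2} = 9 \cdot 25 = 225$)
$\frac{1}{\frac{M{\left(-5 \right)} + 12}{m} + s C} = \frac{1}{\frac{\left(3 - -5\right) + 12}{43} + 225 \left(-5\right)} = \frac{1}{\left(\left(3 + 5\right) + 12\right) \frac{1}{43} - 1125} = \frac{1}{\left(8 + 12\right) \frac{1}{43} - 1125} = \frac{1}{20 \cdot \frac{1}{43} - 1125} = \frac{1}{\frac{20}{43} - 1125} = \frac{1}{- \frac{48355}{43}} = - \frac{43}{48355}$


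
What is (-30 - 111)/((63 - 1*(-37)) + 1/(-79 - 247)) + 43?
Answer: 1355791/32599 ≈ 41.590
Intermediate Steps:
(-30 - 111)/((63 - 1*(-37)) + 1/(-79 - 247)) + 43 = -141/((63 + 37) + 1/(-326)) + 43 = -141/(100 - 1/326) + 43 = -141/32599/326 + 43 = -141*326/32599 + 43 = -45966/32599 + 43 = 1355791/32599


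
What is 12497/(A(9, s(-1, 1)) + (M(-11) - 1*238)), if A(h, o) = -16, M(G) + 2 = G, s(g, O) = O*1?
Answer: -12497/267 ≈ -46.805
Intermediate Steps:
s(g, O) = O
M(G) = -2 + G
12497/(A(9, s(-1, 1)) + (M(-11) - 1*238)) = 12497/(-16 + ((-2 - 11) - 1*238)) = 12497/(-16 + (-13 - 238)) = 12497/(-16 - 251) = 12497/(-267) = 12497*(-1/267) = -12497/267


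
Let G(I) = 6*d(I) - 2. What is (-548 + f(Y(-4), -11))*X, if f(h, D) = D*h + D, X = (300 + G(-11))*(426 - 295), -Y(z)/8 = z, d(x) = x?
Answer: -27687112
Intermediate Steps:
Y(z) = -8*z
G(I) = -2 + 6*I (G(I) = 6*I - 2 = -2 + 6*I)
X = 30392 (X = (300 + (-2 + 6*(-11)))*(426 - 295) = (300 + (-2 - 66))*131 = (300 - 68)*131 = 232*131 = 30392)
f(h, D) = D + D*h
(-548 + f(Y(-4), -11))*X = (-548 - 11*(1 - 8*(-4)))*30392 = (-548 - 11*(1 + 32))*30392 = (-548 - 11*33)*30392 = (-548 - 363)*30392 = -911*30392 = -27687112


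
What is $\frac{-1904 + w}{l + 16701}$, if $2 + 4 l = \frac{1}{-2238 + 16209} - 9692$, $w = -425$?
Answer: $- \frac{130153836}{797883811} \approx -0.16312$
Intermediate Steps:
$l = - \frac{135434873}{55884}$ ($l = - \frac{1}{2} + \frac{\frac{1}{-2238 + 16209} - 9692}{4} = - \frac{1}{2} + \frac{\frac{1}{13971} - 9692}{4} = - \frac{1}{2} + \frac{1}{4} \left(- \frac{135406931}{13971}\right) = - \frac{1}{2} - \frac{135406931}{55884} = - \frac{135434873}{55884} \approx -2423.5$)
$\frac{-1904 + w}{l + 16701} = \frac{-1904 - 425}{- \frac{135434873}{55884} + 16701} = - \frac{2329}{\frac{797883811}{55884}} = \left(-2329\right) \frac{55884}{797883811} = - \frac{130153836}{797883811}$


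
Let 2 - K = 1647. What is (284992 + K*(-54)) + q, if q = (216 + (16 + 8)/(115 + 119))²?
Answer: 639614446/1521 ≈ 4.2052e+5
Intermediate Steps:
K = -1645 (K = 2 - 1*1647 = 2 - 1647 = -1645)
q = 71031184/1521 (q = (216 + 24/234)² = (216 + 24*(1/234))² = (216 + 4/39)² = (8428/39)² = 71031184/1521 ≈ 46700.)
(284992 + K*(-54)) + q = (284992 - 1645*(-54)) + 71031184/1521 = (284992 + 88830) + 71031184/1521 = 373822 + 71031184/1521 = 639614446/1521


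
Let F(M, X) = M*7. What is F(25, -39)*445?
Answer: 77875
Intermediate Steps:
F(M, X) = 7*M
F(25, -39)*445 = (7*25)*445 = 175*445 = 77875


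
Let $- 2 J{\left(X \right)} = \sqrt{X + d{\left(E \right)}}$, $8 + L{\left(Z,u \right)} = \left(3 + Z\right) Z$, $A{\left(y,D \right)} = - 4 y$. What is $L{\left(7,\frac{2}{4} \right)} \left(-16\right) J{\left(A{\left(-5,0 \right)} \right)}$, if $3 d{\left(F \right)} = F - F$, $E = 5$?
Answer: $992 \sqrt{5} \approx 2218.2$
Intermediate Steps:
$d{\left(F \right)} = 0$ ($d{\left(F \right)} = \frac{F - F}{3} = \frac{1}{3} \cdot 0 = 0$)
$L{\left(Z,u \right)} = -8 + Z \left(3 + Z\right)$ ($L{\left(Z,u \right)} = -8 + \left(3 + Z\right) Z = -8 + Z \left(3 + Z\right)$)
$J{\left(X \right)} = - \frac{\sqrt{X}}{2}$ ($J{\left(X \right)} = - \frac{\sqrt{X + 0}}{2} = - \frac{\sqrt{X}}{2}$)
$L{\left(7,\frac{2}{4} \right)} \left(-16\right) J{\left(A{\left(-5,0 \right)} \right)} = \left(-8 + 7^{2} + 3 \cdot 7\right) \left(-16\right) \left(- \frac{\sqrt{\left(-4\right) \left(-5\right)}}{2}\right) = \left(-8 + 49 + 21\right) \left(-16\right) \left(- \frac{\sqrt{20}}{2}\right) = 62 \left(-16\right) \left(- \frac{2 \sqrt{5}}{2}\right) = - 992 \left(- \sqrt{5}\right) = 992 \sqrt{5}$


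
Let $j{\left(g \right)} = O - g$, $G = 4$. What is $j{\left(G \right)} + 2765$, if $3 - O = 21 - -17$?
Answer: $2726$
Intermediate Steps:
$O = -35$ ($O = 3 - \left(21 - -17\right) = 3 - \left(21 + 17\right) = 3 - 38 = -35$)
$j{\left(g \right)} = -35 - g$
$j{\left(G \right)} + 2765 = \left(-35 - 4\right) + 2765 = -39 + 2765 = 2726$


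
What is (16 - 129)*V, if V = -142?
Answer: 16046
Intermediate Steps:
(16 - 129)*V = (16 - 129)*(-142) = -113*(-142) = 16046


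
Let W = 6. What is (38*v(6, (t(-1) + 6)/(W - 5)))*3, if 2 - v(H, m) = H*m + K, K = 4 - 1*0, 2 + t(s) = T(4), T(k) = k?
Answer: -5700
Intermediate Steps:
t(s) = 2 (t(s) = -2 + 4 = 2)
K = 4 (K = 4 + 0 = 4)
v(H, m) = -2 - H*m (v(H, m) = 2 - (H*m + 4) = 2 - (4 + H*m) = 2 + (-4 - H*m) = -2 - H*m)
(38*v(6, (t(-1) + 6)/(W - 5)))*3 = (38*(-2 - 1*6*(2 + 6)/(6 - 5)))*3 = (38*(-2 - 1*6*8/1))*3 = (38*(-2 - 1*6*8*1))*3 = (38*(-2 - 1*6*8))*3 = (38*(-2 - 48))*3 = (38*(-50))*3 = -1900*3 = -5700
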